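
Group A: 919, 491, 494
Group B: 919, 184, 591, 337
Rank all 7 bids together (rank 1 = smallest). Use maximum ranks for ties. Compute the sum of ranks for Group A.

14

Sorted (ascending): 184, 337, 491, 494, 591, 919, 919
The 2 values of 919 occupy positions 6–7 → each gets rank 7.
Group A values → pooled ranks: 919→7, 491→3, 494→4
Rank sum = 7 + 3 + 4 = 14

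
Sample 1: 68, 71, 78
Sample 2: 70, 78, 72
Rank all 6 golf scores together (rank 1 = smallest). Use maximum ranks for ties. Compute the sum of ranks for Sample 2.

12

Sorted (ascending): 68, 70, 71, 72, 78, 78
The 2 values of 78 occupy positions 5–6 → each gets rank 6.
Sample 2 values → pooled ranks: 70→2, 78→6, 72→4
Rank sum = 2 + 6 + 4 = 12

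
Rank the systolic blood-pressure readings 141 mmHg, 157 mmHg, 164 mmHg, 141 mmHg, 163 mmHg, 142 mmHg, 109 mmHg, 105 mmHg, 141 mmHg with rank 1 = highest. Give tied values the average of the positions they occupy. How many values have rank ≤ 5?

Sorted (descending): 164, 163, 157, 142, 141, 141, 141, 109, 105
The 3 values of 141 occupy positions 5–7 → average rank 6.
Ranks ≤ 5: {1, 2, 3, 4} → 4 values.

4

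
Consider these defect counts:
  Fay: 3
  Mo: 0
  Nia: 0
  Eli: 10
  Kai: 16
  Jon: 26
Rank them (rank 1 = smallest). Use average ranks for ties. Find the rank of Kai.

5

Sorted (ascending): 0, 0, 3, 10, 16, 26
The 2 values of 0 occupy positions 1–2 → average rank (1+2)/2 = 1.5.
Kai has value 16 → rank 5.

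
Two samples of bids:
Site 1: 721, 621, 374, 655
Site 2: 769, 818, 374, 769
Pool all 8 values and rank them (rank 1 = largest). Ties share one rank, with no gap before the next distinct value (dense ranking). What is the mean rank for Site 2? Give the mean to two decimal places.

Sorted (descending): 818, 769, 769, 721, 655, 621, 374, 374
The 2 values of 769 share dense rank 2.
The 2 values of 374 share dense rank 6.
Remaining distinct values take the next consecutive integers.
Site 2 values → pooled ranks: 769→2, 818→1, 374→6, 769→2
Mean rank = (2 + 1 + 6 + 2) / 4 = 2.75

2.75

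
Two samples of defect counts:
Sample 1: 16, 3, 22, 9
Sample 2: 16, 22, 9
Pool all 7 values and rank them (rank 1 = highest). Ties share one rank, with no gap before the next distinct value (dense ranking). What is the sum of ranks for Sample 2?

6

Sorted (descending): 22, 22, 16, 16, 9, 9, 3
The 2 values of 22 share dense rank 1.
The 2 values of 16 share dense rank 2.
The 2 values of 9 share dense rank 3.
Remaining distinct values take the next consecutive integers.
Sample 2 values → pooled ranks: 16→2, 22→1, 9→3
Rank sum = 2 + 1 + 3 = 6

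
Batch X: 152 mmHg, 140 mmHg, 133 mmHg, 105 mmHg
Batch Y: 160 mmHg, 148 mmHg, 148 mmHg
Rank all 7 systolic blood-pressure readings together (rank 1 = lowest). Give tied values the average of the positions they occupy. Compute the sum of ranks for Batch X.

Sorted (ascending): 105, 133, 140, 148, 148, 152, 160
The 2 values of 148 occupy positions 4–5 → average rank (4+5)/2 = 4.5.
Batch X values → pooled ranks: 152→6, 140→3, 133→2, 105→1
Rank sum = 6 + 3 + 2 + 1 = 12

12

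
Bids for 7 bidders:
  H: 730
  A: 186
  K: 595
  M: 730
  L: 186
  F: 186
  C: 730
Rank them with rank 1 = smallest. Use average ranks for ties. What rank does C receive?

6

Sorted (ascending): 186, 186, 186, 595, 730, 730, 730
The 3 values of 186 occupy positions 1–3 → average rank 2.
The 3 values of 730 occupy positions 5–7 → average rank 6.
C has value 730 → rank 6.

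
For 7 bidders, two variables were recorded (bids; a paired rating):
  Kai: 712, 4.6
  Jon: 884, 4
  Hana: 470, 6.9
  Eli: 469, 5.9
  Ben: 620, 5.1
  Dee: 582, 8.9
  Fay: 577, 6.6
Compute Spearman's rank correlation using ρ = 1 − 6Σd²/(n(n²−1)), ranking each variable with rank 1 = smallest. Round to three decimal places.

Ranks of variable 1: 6, 7, 2, 1, 5, 4, 3
Ranks of variable 2: 2, 1, 6, 4, 3, 7, 5
d = r₁ − r₂: 4, 6, -4, -3, 2, -3, -2
d²: 16, 36, 16, 9, 4, 9, 4; Σd² = 94
ρ = 1 − 6·94/(7·48) = 1 − 564/336 = -0.679

-0.679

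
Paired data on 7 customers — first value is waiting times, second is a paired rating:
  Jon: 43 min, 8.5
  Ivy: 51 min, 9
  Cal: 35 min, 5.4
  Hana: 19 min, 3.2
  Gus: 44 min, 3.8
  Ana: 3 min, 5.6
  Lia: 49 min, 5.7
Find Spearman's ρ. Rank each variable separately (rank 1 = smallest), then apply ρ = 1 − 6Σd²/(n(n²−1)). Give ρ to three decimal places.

Ranks of variable 1: 4, 7, 3, 2, 5, 1, 6
Ranks of variable 2: 6, 7, 3, 1, 2, 4, 5
d = r₁ − r₂: -2, 0, 0, 1, 3, -3, 1
d²: 4, 0, 0, 1, 9, 9, 1; Σd² = 24
ρ = 1 − 6·24/(7·48) = 1 − 144/336 = 0.571

0.571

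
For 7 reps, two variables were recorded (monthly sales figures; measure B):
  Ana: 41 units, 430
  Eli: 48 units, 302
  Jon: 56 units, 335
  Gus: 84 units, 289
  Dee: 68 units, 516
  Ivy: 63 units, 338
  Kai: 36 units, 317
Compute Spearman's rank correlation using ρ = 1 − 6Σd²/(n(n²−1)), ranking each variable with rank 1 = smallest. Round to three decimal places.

Ranks of variable 1: 2, 3, 4, 7, 6, 5, 1
Ranks of variable 2: 6, 2, 4, 1, 7, 5, 3
d = r₁ − r₂: -4, 1, 0, 6, -1, 0, -2
d²: 16, 1, 0, 36, 1, 0, 4; Σd² = 58
ρ = 1 − 6·58/(7·48) = 1 − 348/336 = -0.036

-0.036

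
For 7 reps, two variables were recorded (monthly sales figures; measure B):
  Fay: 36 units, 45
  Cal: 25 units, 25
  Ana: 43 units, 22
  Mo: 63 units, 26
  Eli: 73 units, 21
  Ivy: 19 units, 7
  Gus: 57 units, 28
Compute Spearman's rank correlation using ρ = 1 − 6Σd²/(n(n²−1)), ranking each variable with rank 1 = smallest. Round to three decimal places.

0.143

Ranks of variable 1: 3, 2, 4, 6, 7, 1, 5
Ranks of variable 2: 7, 4, 3, 5, 2, 1, 6
d = r₁ − r₂: -4, -2, 1, 1, 5, 0, -1
d²: 16, 4, 1, 1, 25, 0, 1; Σd² = 48
ρ = 1 − 6·48/(7·48) = 1 − 288/336 = 0.143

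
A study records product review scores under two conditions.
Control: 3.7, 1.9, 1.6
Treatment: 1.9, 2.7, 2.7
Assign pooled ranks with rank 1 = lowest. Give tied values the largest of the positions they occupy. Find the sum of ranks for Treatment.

13

Sorted (ascending): 1.6, 1.9, 1.9, 2.7, 2.7, 3.7
The 2 values of 1.9 occupy positions 2–3 → each gets rank 3.
The 2 values of 2.7 occupy positions 4–5 → each gets rank 5.
Treatment values → pooled ranks: 1.9→3, 2.7→5, 2.7→5
Rank sum = 3 + 5 + 5 = 13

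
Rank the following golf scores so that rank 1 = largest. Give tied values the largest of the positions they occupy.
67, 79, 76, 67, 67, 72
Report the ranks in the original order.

6, 1, 2, 6, 6, 3

Sorted (descending): 79, 76, 72, 67, 67, 67
The 3 values of 67 occupy positions 4–6 → each gets rank 6.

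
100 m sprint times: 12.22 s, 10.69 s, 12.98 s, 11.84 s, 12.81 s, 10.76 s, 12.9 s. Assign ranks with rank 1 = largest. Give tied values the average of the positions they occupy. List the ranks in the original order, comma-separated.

4, 7, 1, 5, 3, 6, 2

Sorted (descending): 12.98, 12.9, 12.81, 12.22, 11.84, 10.76, 10.69
No ties — each value takes its position as its rank.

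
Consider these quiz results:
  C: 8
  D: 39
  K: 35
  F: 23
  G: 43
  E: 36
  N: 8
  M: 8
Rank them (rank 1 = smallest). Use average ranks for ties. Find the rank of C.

Sorted (ascending): 8, 8, 8, 23, 35, 36, 39, 43
The 3 values of 8 occupy positions 1–3 → average rank 2.
C has value 8 → rank 2.

2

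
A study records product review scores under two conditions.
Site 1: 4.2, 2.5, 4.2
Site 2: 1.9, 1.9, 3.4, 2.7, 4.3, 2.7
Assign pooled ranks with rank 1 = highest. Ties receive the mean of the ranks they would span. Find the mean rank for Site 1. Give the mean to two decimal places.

4.00

Sorted (descending): 4.3, 4.2, 4.2, 3.4, 2.7, 2.7, 2.5, 1.9, 1.9
The 2 values of 4.2 occupy positions 2–3 → average rank (2+3)/2 = 2.5.
The 2 values of 2.7 occupy positions 5–6 → average rank (5+6)/2 = 5.5.
The 2 values of 1.9 occupy positions 8–9 → average rank (8+9)/2 = 8.5.
Site 1 values → pooled ranks: 4.2→2.5, 2.5→7, 4.2→2.5
Mean rank = (2.5 + 7 + 2.5) / 3 = 4.00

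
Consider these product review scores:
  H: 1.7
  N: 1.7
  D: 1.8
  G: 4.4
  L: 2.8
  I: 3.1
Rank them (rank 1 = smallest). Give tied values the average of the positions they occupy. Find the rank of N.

1.5

Sorted (ascending): 1.7, 1.7, 1.8, 2.8, 3.1, 4.4
The 2 values of 1.7 occupy positions 1–2 → average rank (1+2)/2 = 1.5.
N has value 1.7 → rank 1.5.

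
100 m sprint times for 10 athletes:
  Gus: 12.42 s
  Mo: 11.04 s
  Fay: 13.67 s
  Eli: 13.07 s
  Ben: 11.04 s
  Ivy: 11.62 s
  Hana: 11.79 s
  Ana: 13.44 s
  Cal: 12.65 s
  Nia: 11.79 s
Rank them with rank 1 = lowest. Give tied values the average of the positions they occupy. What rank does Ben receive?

Sorted (ascending): 11.04, 11.04, 11.62, 11.79, 11.79, 12.42, 12.65, 13.07, 13.44, 13.67
The 2 values of 11.04 occupy positions 1–2 → average rank (1+2)/2 = 1.5.
The 2 values of 11.79 occupy positions 4–5 → average rank (4+5)/2 = 4.5.
Ben has value 11.04 s → rank 1.5.

1.5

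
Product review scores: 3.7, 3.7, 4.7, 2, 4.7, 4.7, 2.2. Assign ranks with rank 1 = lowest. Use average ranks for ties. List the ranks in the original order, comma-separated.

3.5, 3.5, 6, 1, 6, 6, 2

Sorted (ascending): 2, 2.2, 3.7, 3.7, 4.7, 4.7, 4.7
The 2 values of 3.7 occupy positions 3–4 → average rank (3+4)/2 = 3.5.
The 3 values of 4.7 occupy positions 5–7 → average rank 6.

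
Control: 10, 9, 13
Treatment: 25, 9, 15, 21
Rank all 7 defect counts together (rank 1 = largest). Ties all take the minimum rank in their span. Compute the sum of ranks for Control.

Sorted (descending): 25, 21, 15, 13, 10, 9, 9
The 2 values of 9 occupy positions 6–7 → each gets rank 6.
Control values → pooled ranks: 10→5, 9→6, 13→4
Rank sum = 5 + 6 + 4 = 15

15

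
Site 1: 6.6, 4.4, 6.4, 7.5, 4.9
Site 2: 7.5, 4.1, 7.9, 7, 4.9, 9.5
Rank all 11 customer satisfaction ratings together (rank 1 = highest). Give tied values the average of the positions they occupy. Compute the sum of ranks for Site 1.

35

Sorted (descending): 9.5, 7.9, 7.5, 7.5, 7, 6.6, 6.4, 4.9, 4.9, 4.4, 4.1
The 2 values of 7.5 occupy positions 3–4 → average rank (3+4)/2 = 3.5.
The 2 values of 4.9 occupy positions 8–9 → average rank (8+9)/2 = 8.5.
Site 1 values → pooled ranks: 6.6→6, 4.4→10, 6.4→7, 7.5→3.5, 4.9→8.5
Rank sum = 6 + 10 + 7 + 3.5 + 8.5 = 35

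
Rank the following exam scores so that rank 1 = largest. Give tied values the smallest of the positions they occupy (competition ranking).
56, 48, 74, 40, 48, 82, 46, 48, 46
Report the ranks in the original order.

Sorted (descending): 82, 74, 56, 48, 48, 48, 46, 46, 40
The 3 values of 48 occupy positions 4–6 → each gets rank 4.
The 2 values of 46 occupy positions 7–8 → each gets rank 7.

3, 4, 2, 9, 4, 1, 7, 4, 7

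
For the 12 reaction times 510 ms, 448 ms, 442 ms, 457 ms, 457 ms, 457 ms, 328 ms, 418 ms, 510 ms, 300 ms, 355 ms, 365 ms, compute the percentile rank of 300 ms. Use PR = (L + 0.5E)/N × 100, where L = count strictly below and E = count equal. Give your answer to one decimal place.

N = 12.
Strictly below 300: 0. Equal to 300: 1.
PR = (0 + 0.5·1)/12 × 100 = 4.2

4.2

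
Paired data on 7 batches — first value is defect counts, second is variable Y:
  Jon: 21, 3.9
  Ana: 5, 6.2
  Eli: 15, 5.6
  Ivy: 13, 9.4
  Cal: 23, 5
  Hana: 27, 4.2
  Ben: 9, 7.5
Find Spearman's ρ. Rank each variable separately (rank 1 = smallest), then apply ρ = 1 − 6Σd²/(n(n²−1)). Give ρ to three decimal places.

Ranks of variable 1: 5, 1, 4, 3, 6, 7, 2
Ranks of variable 2: 1, 5, 4, 7, 3, 2, 6
d = r₁ − r₂: 4, -4, 0, -4, 3, 5, -4
d²: 16, 16, 0, 16, 9, 25, 16; Σd² = 98
ρ = 1 − 6·98/(7·48) = 1 − 588/336 = -0.750

-0.750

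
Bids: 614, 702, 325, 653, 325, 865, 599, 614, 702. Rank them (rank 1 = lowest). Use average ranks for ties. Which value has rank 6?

653

Sorted (ascending): 325, 325, 599, 614, 614, 653, 702, 702, 865
The 2 values of 325 occupy positions 1–2 → average rank (1+2)/2 = 1.5.
The 2 values of 614 occupy positions 4–5 → average rank (4+5)/2 = 4.5.
The 2 values of 702 occupy positions 7–8 → average rank (7+8)/2 = 7.5.
Rank 6 → value 653.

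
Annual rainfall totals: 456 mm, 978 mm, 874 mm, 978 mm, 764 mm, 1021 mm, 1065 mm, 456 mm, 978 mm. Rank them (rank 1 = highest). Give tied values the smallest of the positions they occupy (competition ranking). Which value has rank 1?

1065

Sorted (descending): 1065, 1021, 978, 978, 978, 874, 764, 456, 456
The 3 values of 978 occupy positions 3–5 → each gets rank 3.
The 2 values of 456 occupy positions 8–9 → each gets rank 8.
Rank 1 → value 1065.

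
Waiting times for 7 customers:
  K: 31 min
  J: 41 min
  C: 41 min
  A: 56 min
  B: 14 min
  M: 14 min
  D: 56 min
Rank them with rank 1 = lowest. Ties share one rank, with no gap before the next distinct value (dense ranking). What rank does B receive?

1

Sorted (ascending): 14, 14, 31, 41, 41, 56, 56
The 2 values of 14 share dense rank 1.
The 2 values of 41 share dense rank 3.
The 2 values of 56 share dense rank 4.
Remaining distinct values take the next consecutive integers.
B has value 14 min → rank 1.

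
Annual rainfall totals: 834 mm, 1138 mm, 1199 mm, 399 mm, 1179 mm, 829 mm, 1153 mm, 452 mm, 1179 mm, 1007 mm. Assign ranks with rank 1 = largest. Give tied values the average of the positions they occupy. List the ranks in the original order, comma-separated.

7, 5, 1, 10, 2.5, 8, 4, 9, 2.5, 6

Sorted (descending): 1199, 1179, 1179, 1153, 1138, 1007, 834, 829, 452, 399
The 2 values of 1179 occupy positions 2–3 → average rank (2+3)/2 = 2.5.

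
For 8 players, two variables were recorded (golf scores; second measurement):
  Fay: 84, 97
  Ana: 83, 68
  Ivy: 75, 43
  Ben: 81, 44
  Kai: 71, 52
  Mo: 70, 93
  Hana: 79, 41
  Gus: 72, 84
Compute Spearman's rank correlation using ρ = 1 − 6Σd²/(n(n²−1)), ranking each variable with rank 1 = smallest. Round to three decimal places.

Ranks of variable 1: 8, 7, 4, 6, 2, 1, 5, 3
Ranks of variable 2: 8, 5, 2, 3, 4, 7, 1, 6
d = r₁ − r₂: 0, 2, 2, 3, -2, -6, 4, -3
d²: 0, 4, 4, 9, 4, 36, 16, 9; Σd² = 82
ρ = 1 − 6·82/(8·63) = 1 − 492/504 = 0.024

0.024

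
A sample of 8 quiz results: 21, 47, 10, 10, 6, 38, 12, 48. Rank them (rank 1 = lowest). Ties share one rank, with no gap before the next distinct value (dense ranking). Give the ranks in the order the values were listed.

4, 6, 2, 2, 1, 5, 3, 7

Sorted (ascending): 6, 10, 10, 12, 21, 38, 47, 48
The 2 values of 10 share dense rank 2.
Remaining distinct values take the next consecutive integers.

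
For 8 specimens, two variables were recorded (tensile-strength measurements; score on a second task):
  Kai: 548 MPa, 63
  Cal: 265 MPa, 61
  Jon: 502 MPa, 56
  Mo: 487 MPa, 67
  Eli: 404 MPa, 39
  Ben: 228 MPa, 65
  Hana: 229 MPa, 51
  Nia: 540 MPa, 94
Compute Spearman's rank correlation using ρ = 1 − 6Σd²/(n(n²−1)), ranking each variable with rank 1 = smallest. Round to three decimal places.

Ranks of variable 1: 8, 3, 6, 5, 4, 1, 2, 7
Ranks of variable 2: 5, 4, 3, 7, 1, 6, 2, 8
d = r₁ − r₂: 3, -1, 3, -2, 3, -5, 0, -1
d²: 9, 1, 9, 4, 9, 25, 0, 1; Σd² = 58
ρ = 1 − 6·58/(8·63) = 1 − 348/504 = 0.310

0.310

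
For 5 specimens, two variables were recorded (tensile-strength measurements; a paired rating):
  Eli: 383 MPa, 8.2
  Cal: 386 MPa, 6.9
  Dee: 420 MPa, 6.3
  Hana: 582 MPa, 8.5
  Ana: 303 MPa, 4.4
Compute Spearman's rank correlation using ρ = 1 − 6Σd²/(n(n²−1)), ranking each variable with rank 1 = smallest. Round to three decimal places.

0.600

Ranks of variable 1: 2, 3, 4, 5, 1
Ranks of variable 2: 4, 3, 2, 5, 1
d = r₁ − r₂: -2, 0, 2, 0, 0
d²: 4, 0, 4, 0, 0; Σd² = 8
ρ = 1 − 6·8/(5·24) = 1 − 48/120 = 0.600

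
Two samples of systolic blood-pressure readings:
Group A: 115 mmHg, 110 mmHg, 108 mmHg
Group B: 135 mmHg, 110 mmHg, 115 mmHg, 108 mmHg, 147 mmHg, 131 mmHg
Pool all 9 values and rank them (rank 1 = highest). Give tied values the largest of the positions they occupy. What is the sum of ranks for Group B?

27

Sorted (descending): 147, 135, 131, 115, 115, 110, 110, 108, 108
The 2 values of 115 occupy positions 4–5 → each gets rank 5.
The 2 values of 110 occupy positions 6–7 → each gets rank 7.
The 2 values of 108 occupy positions 8–9 → each gets rank 9.
Group B values → pooled ranks: 135→2, 110→7, 115→5, 108→9, 147→1, 131→3
Rank sum = 2 + 7 + 5 + 9 + 1 + 3 = 27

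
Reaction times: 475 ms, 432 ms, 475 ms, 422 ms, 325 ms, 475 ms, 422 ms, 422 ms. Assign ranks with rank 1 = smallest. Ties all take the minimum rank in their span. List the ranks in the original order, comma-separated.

Sorted (ascending): 325, 422, 422, 422, 432, 475, 475, 475
The 3 values of 422 occupy positions 2–4 → each gets rank 2.
The 3 values of 475 occupy positions 6–8 → each gets rank 6.

6, 5, 6, 2, 1, 6, 2, 2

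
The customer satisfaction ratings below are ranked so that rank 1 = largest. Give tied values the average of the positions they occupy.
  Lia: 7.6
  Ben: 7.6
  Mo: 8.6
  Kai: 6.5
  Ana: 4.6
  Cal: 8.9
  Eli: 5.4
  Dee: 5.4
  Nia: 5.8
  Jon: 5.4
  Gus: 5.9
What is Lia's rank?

3.5

Sorted (descending): 8.9, 8.6, 7.6, 7.6, 6.5, 5.9, 5.8, 5.4, 5.4, 5.4, 4.6
The 2 values of 7.6 occupy positions 3–4 → average rank (3+4)/2 = 3.5.
The 3 values of 5.4 occupy positions 8–10 → average rank 9.
Lia has value 7.6 → rank 3.5.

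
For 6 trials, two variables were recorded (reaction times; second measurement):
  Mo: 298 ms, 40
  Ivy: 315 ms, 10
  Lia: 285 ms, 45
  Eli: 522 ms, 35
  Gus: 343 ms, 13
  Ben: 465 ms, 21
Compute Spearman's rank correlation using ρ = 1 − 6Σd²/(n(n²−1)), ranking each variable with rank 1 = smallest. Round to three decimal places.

Ranks of variable 1: 2, 3, 1, 6, 4, 5
Ranks of variable 2: 5, 1, 6, 4, 2, 3
d = r₁ − r₂: -3, 2, -5, 2, 2, 2
d²: 9, 4, 25, 4, 4, 4; Σd² = 50
ρ = 1 − 6·50/(6·35) = 1 − 300/210 = -0.429

-0.429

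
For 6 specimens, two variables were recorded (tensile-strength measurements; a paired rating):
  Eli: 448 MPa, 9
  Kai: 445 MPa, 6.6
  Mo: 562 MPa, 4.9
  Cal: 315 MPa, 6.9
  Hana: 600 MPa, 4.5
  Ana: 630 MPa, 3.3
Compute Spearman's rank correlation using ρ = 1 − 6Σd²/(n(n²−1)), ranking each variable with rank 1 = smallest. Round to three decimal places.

Ranks of variable 1: 3, 2, 4, 1, 5, 6
Ranks of variable 2: 6, 4, 3, 5, 2, 1
d = r₁ − r₂: -3, -2, 1, -4, 3, 5
d²: 9, 4, 1, 16, 9, 25; Σd² = 64
ρ = 1 − 6·64/(6·35) = 1 − 384/210 = -0.829

-0.829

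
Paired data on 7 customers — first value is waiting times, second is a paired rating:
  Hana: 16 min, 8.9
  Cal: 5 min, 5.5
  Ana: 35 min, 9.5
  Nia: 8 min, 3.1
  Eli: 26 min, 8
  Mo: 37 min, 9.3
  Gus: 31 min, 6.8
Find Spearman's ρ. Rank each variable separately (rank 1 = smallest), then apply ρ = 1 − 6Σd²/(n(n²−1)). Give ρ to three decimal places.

0.786

Ranks of variable 1: 3, 1, 6, 2, 4, 7, 5
Ranks of variable 2: 5, 2, 7, 1, 4, 6, 3
d = r₁ − r₂: -2, -1, -1, 1, 0, 1, 2
d²: 4, 1, 1, 1, 0, 1, 4; Σd² = 12
ρ = 1 − 6·12/(7·48) = 1 − 72/336 = 0.786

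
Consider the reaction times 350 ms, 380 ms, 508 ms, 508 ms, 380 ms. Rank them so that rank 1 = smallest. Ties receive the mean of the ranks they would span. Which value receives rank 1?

350

Sorted (ascending): 350, 380, 380, 508, 508
The 2 values of 380 occupy positions 2–3 → average rank (2+3)/2 = 2.5.
The 2 values of 508 occupy positions 4–5 → average rank (4+5)/2 = 4.5.
Rank 1 → value 350.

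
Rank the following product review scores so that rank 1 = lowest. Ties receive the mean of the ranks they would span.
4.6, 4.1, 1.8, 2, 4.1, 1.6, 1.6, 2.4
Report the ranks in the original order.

8, 6.5, 3, 4, 6.5, 1.5, 1.5, 5

Sorted (ascending): 1.6, 1.6, 1.8, 2, 2.4, 4.1, 4.1, 4.6
The 2 values of 1.6 occupy positions 1–2 → average rank (1+2)/2 = 1.5.
The 2 values of 4.1 occupy positions 6–7 → average rank (6+7)/2 = 6.5.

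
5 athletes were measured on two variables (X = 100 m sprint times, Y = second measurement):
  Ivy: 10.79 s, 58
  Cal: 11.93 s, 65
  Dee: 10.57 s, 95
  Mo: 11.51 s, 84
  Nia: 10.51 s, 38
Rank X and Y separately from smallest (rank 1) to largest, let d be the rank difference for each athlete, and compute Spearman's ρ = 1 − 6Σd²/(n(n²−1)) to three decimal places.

Ranks of variable 1: 3, 5, 2, 4, 1
Ranks of variable 2: 2, 3, 5, 4, 1
d = r₁ − r₂: 1, 2, -3, 0, 0
d²: 1, 4, 9, 0, 0; Σd² = 14
ρ = 1 − 6·14/(5·24) = 1 − 84/120 = 0.300

0.300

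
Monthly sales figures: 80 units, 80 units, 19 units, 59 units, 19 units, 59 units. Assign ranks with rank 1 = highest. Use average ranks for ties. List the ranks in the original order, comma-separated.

Sorted (descending): 80, 80, 59, 59, 19, 19
The 2 values of 80 occupy positions 1–2 → average rank (1+2)/2 = 1.5.
The 2 values of 59 occupy positions 3–4 → average rank (3+4)/2 = 3.5.
The 2 values of 19 occupy positions 5–6 → average rank (5+6)/2 = 5.5.

1.5, 1.5, 5.5, 3.5, 5.5, 3.5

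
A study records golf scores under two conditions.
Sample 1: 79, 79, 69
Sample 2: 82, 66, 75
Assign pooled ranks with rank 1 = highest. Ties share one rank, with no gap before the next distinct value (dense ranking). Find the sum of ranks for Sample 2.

9

Sorted (descending): 82, 79, 79, 75, 69, 66
The 2 values of 79 share dense rank 2.
Remaining distinct values take the next consecutive integers.
Sample 2 values → pooled ranks: 82→1, 66→5, 75→3
Rank sum = 1 + 5 + 3 = 9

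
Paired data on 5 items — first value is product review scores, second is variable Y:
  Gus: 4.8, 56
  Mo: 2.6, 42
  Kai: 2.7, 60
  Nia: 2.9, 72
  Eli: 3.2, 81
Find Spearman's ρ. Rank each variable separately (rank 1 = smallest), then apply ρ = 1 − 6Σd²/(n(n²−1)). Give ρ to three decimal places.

0.400

Ranks of variable 1: 5, 1, 2, 3, 4
Ranks of variable 2: 2, 1, 3, 4, 5
d = r₁ − r₂: 3, 0, -1, -1, -1
d²: 9, 0, 1, 1, 1; Σd² = 12
ρ = 1 − 6·12/(5·24) = 1 − 72/120 = 0.400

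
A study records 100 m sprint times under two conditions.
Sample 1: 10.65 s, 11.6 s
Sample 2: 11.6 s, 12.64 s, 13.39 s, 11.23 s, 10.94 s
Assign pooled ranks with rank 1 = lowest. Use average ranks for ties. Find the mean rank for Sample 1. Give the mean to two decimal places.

Sorted (ascending): 10.65, 10.94, 11.23, 11.6, 11.6, 12.64, 13.39
The 2 values of 11.6 occupy positions 4–5 → average rank (4+5)/2 = 4.5.
Sample 1 values → pooled ranks: 10.65→1, 11.6→4.5
Mean rank = (1 + 4.5) / 2 = 2.75

2.75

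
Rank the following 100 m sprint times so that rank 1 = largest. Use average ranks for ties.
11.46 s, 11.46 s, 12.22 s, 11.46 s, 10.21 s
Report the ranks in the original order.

3, 3, 1, 3, 5

Sorted (descending): 12.22, 11.46, 11.46, 11.46, 10.21
The 3 values of 11.46 occupy positions 2–4 → average rank 3.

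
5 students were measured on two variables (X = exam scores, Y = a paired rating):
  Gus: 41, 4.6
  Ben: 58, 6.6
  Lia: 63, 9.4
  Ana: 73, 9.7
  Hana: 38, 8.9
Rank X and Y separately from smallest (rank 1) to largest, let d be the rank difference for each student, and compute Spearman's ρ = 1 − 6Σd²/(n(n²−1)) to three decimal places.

Ranks of variable 1: 2, 3, 4, 5, 1
Ranks of variable 2: 1, 2, 4, 5, 3
d = r₁ − r₂: 1, 1, 0, 0, -2
d²: 1, 1, 0, 0, 4; Σd² = 6
ρ = 1 − 6·6/(5·24) = 1 − 36/120 = 0.700

0.700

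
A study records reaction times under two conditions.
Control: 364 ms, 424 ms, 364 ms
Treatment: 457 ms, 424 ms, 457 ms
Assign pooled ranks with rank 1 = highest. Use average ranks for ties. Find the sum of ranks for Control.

Sorted (descending): 457, 457, 424, 424, 364, 364
The 2 values of 457 occupy positions 1–2 → average rank (1+2)/2 = 1.5.
The 2 values of 424 occupy positions 3–4 → average rank (3+4)/2 = 3.5.
The 2 values of 364 occupy positions 5–6 → average rank (5+6)/2 = 5.5.
Control values → pooled ranks: 364→5.5, 424→3.5, 364→5.5
Rank sum = 5.5 + 3.5 + 5.5 = 14.5

14.5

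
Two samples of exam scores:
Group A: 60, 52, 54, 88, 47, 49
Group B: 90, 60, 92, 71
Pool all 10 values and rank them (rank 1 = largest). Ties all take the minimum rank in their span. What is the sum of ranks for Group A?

42

Sorted (descending): 92, 90, 88, 71, 60, 60, 54, 52, 49, 47
The 2 values of 60 occupy positions 5–6 → each gets rank 5.
Group A values → pooled ranks: 60→5, 52→8, 54→7, 88→3, 47→10, 49→9
Rank sum = 5 + 8 + 7 + 3 + 10 + 9 = 42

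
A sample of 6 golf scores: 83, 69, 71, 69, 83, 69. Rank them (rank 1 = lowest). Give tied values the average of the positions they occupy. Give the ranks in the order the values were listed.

5.5, 2, 4, 2, 5.5, 2

Sorted (ascending): 69, 69, 69, 71, 83, 83
The 3 values of 69 occupy positions 1–3 → average rank 2.
The 2 values of 83 occupy positions 5–6 → average rank (5+6)/2 = 5.5.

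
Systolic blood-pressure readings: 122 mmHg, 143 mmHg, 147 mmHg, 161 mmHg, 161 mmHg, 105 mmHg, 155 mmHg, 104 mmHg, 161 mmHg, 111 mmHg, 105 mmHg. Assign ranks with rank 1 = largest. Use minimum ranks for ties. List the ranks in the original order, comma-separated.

Sorted (descending): 161, 161, 161, 155, 147, 143, 122, 111, 105, 105, 104
The 3 values of 161 occupy positions 1–3 → each gets rank 1.
The 2 values of 105 occupy positions 9–10 → each gets rank 9.

7, 6, 5, 1, 1, 9, 4, 11, 1, 8, 9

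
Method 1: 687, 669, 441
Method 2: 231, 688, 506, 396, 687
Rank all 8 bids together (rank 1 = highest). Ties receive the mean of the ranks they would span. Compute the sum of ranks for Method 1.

12.5

Sorted (descending): 688, 687, 687, 669, 506, 441, 396, 231
The 2 values of 687 occupy positions 2–3 → average rank (2+3)/2 = 2.5.
Method 1 values → pooled ranks: 687→2.5, 669→4, 441→6
Rank sum = 2.5 + 4 + 6 = 12.5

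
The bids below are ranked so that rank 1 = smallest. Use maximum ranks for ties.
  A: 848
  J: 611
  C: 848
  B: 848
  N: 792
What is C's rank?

5

Sorted (ascending): 611, 792, 848, 848, 848
The 3 values of 848 occupy positions 3–5 → each gets rank 5.
C has value 848 → rank 5.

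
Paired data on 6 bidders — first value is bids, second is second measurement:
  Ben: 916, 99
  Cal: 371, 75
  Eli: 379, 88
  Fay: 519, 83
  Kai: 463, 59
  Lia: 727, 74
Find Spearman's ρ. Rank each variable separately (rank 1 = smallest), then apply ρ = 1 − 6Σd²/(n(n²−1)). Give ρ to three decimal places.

Ranks of variable 1: 6, 1, 2, 4, 3, 5
Ranks of variable 2: 6, 3, 5, 4, 1, 2
d = r₁ − r₂: 0, -2, -3, 0, 2, 3
d²: 0, 4, 9, 0, 4, 9; Σd² = 26
ρ = 1 − 6·26/(6·35) = 1 − 156/210 = 0.257

0.257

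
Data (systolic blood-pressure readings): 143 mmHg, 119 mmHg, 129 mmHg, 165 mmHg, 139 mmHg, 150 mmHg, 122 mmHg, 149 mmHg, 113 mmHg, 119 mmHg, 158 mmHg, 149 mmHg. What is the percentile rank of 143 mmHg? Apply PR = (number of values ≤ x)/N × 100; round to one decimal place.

N = 12.
Strictly below 143: 6. Equal to 143: 1.
PR = 7/12 × 100 = 58.3

58.3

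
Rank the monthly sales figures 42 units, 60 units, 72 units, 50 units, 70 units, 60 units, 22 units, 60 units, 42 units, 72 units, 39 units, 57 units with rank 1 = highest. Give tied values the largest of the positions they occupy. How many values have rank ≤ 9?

Sorted (descending): 72, 72, 70, 60, 60, 60, 57, 50, 42, 42, 39, 22
The 2 values of 72 occupy positions 1–2 → each gets rank 2.
The 3 values of 60 occupy positions 4–6 → each gets rank 6.
The 2 values of 42 occupy positions 9–10 → each gets rank 10.
Ranks ≤ 9: {2, 2, 3, 6, 6, 6, 7, 8} → 8 values.

8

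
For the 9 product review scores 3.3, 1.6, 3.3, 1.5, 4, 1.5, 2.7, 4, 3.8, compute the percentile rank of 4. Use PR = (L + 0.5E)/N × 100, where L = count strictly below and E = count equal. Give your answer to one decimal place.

88.9

N = 9.
Strictly below 4: 7. Equal to 4: 2.
PR = (7 + 0.5·2)/9 × 100 = 88.9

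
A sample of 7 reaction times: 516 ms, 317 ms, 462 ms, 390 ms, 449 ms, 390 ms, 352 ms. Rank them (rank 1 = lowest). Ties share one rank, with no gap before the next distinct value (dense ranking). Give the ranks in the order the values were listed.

Sorted (ascending): 317, 352, 390, 390, 449, 462, 516
The 2 values of 390 share dense rank 3.
Remaining distinct values take the next consecutive integers.

6, 1, 5, 3, 4, 3, 2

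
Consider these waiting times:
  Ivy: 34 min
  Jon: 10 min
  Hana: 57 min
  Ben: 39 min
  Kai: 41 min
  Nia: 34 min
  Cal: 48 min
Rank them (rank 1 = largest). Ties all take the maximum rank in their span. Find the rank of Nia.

6

Sorted (descending): 57, 48, 41, 39, 34, 34, 10
The 2 values of 34 occupy positions 5–6 → each gets rank 6.
Nia has value 34 min → rank 6.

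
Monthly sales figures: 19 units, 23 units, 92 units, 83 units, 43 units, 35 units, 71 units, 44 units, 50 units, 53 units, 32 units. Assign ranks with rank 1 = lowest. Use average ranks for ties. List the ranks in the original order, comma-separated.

Sorted (ascending): 19, 23, 32, 35, 43, 44, 50, 53, 71, 83, 92
No ties — each value takes its position as its rank.

1, 2, 11, 10, 5, 4, 9, 6, 7, 8, 3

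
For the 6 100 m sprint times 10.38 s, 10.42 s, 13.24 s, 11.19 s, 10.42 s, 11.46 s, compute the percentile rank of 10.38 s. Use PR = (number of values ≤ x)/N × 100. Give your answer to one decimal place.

16.7

N = 6.
Strictly below 10.38: 0. Equal to 10.38: 1.
PR = 1/6 × 100 = 16.7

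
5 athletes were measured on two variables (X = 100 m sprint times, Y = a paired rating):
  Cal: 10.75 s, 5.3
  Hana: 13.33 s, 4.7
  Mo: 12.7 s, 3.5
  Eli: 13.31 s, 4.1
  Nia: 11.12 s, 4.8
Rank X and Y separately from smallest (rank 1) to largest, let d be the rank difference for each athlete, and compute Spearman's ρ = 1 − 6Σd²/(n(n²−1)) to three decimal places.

Ranks of variable 1: 1, 5, 3, 4, 2
Ranks of variable 2: 5, 3, 1, 2, 4
d = r₁ − r₂: -4, 2, 2, 2, -2
d²: 16, 4, 4, 4, 4; Σd² = 32
ρ = 1 − 6·32/(5·24) = 1 − 192/120 = -0.600

-0.600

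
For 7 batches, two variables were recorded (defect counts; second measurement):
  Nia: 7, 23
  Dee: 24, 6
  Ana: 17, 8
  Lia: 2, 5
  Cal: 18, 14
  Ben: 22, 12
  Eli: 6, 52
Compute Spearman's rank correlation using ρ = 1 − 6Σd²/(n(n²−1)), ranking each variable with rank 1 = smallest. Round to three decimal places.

-0.143

Ranks of variable 1: 3, 7, 4, 1, 5, 6, 2
Ranks of variable 2: 6, 2, 3, 1, 5, 4, 7
d = r₁ − r₂: -3, 5, 1, 0, 0, 2, -5
d²: 9, 25, 1, 0, 0, 4, 25; Σd² = 64
ρ = 1 − 6·64/(7·48) = 1 − 384/336 = -0.143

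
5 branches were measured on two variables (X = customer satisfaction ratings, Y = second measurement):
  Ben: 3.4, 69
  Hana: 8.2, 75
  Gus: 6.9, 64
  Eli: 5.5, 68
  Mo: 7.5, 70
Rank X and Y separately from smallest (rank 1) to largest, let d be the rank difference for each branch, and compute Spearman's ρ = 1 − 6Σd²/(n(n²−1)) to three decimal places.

0.600

Ranks of variable 1: 1, 5, 3, 2, 4
Ranks of variable 2: 3, 5, 1, 2, 4
d = r₁ − r₂: -2, 0, 2, 0, 0
d²: 4, 0, 4, 0, 0; Σd² = 8
ρ = 1 − 6·8/(5·24) = 1 − 48/120 = 0.600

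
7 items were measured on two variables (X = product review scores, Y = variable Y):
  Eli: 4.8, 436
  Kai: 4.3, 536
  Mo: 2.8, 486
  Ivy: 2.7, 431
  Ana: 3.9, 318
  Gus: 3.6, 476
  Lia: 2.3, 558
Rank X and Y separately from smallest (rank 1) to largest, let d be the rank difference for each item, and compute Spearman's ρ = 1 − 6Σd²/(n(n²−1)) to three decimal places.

Ranks of variable 1: 7, 6, 3, 2, 5, 4, 1
Ranks of variable 2: 3, 6, 5, 2, 1, 4, 7
d = r₁ − r₂: 4, 0, -2, 0, 4, 0, -6
d²: 16, 0, 4, 0, 16, 0, 36; Σd² = 72
ρ = 1 − 6·72/(7·48) = 1 − 432/336 = -0.286

-0.286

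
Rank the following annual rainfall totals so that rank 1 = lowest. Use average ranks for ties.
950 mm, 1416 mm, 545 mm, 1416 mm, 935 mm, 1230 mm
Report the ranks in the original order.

Sorted (ascending): 545, 935, 950, 1230, 1416, 1416
The 2 values of 1416 occupy positions 5–6 → average rank (5+6)/2 = 5.5.

3, 5.5, 1, 5.5, 2, 4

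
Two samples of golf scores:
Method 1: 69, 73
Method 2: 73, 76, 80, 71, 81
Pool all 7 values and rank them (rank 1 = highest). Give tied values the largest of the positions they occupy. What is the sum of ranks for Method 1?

Sorted (descending): 81, 80, 76, 73, 73, 71, 69
The 2 values of 73 occupy positions 4–5 → each gets rank 5.
Method 1 values → pooled ranks: 69→7, 73→5
Rank sum = 7 + 5 = 12

12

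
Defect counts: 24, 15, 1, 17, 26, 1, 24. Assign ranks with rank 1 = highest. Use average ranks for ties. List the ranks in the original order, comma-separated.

Sorted (descending): 26, 24, 24, 17, 15, 1, 1
The 2 values of 24 occupy positions 2–3 → average rank (2+3)/2 = 2.5.
The 2 values of 1 occupy positions 6–7 → average rank (6+7)/2 = 6.5.

2.5, 5, 6.5, 4, 1, 6.5, 2.5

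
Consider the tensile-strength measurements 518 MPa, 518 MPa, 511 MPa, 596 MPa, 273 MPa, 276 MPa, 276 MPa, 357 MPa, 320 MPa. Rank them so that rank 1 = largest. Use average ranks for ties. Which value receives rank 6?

320

Sorted (descending): 596, 518, 518, 511, 357, 320, 276, 276, 273
The 2 values of 518 occupy positions 2–3 → average rank (2+3)/2 = 2.5.
The 2 values of 276 occupy positions 7–8 → average rank (7+8)/2 = 7.5.
Rank 6 → value 320.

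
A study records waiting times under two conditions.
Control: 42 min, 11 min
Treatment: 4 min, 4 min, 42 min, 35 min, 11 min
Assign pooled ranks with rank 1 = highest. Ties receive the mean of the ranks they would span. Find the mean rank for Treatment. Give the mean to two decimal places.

4.40

Sorted (descending): 42, 42, 35, 11, 11, 4, 4
The 2 values of 42 occupy positions 1–2 → average rank (1+2)/2 = 1.5.
The 2 values of 11 occupy positions 4–5 → average rank (4+5)/2 = 4.5.
The 2 values of 4 occupy positions 6–7 → average rank (6+7)/2 = 6.5.
Treatment values → pooled ranks: 4→6.5, 4→6.5, 42→1.5, 35→3, 11→4.5
Mean rank = (6.5 + 6.5 + 1.5 + 3 + 4.5) / 5 = 4.40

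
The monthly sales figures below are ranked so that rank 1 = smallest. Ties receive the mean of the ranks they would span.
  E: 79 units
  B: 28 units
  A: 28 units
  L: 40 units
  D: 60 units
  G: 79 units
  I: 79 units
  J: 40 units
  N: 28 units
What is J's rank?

Sorted (ascending): 28, 28, 28, 40, 40, 60, 79, 79, 79
The 3 values of 28 occupy positions 1–3 → average rank 2.
The 2 values of 40 occupy positions 4–5 → average rank (4+5)/2 = 4.5.
The 3 values of 79 occupy positions 7–9 → average rank 8.
J has value 40 units → rank 4.5.

4.5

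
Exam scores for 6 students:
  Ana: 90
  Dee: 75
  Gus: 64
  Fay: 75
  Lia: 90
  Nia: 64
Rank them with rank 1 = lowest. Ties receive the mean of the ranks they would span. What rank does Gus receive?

Sorted (ascending): 64, 64, 75, 75, 90, 90
The 2 values of 64 occupy positions 1–2 → average rank (1+2)/2 = 1.5.
The 2 values of 75 occupy positions 3–4 → average rank (3+4)/2 = 3.5.
The 2 values of 90 occupy positions 5–6 → average rank (5+6)/2 = 5.5.
Gus has value 64 → rank 1.5.

1.5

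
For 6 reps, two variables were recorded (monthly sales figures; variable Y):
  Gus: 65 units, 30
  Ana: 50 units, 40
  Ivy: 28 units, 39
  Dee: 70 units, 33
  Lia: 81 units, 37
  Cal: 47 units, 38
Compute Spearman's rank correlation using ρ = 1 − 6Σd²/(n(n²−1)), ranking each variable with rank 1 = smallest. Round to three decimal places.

-0.600

Ranks of variable 1: 4, 3, 1, 5, 6, 2
Ranks of variable 2: 1, 6, 5, 2, 3, 4
d = r₁ − r₂: 3, -3, -4, 3, 3, -2
d²: 9, 9, 16, 9, 9, 4; Σd² = 56
ρ = 1 − 6·56/(6·35) = 1 − 336/210 = -0.600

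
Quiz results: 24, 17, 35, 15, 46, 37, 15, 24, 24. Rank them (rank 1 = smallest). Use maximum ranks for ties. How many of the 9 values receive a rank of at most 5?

Sorted (ascending): 15, 15, 17, 24, 24, 24, 35, 37, 46
The 2 values of 15 occupy positions 1–2 → each gets rank 2.
The 3 values of 24 occupy positions 4–6 → each gets rank 6.
Ranks ≤ 5: {2, 2, 3} → 3 values.

3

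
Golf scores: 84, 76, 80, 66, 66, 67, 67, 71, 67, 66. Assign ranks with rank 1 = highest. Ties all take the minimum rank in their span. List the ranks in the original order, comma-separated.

Sorted (descending): 84, 80, 76, 71, 67, 67, 67, 66, 66, 66
The 3 values of 67 occupy positions 5–7 → each gets rank 5.
The 3 values of 66 occupy positions 8–10 → each gets rank 8.

1, 3, 2, 8, 8, 5, 5, 4, 5, 8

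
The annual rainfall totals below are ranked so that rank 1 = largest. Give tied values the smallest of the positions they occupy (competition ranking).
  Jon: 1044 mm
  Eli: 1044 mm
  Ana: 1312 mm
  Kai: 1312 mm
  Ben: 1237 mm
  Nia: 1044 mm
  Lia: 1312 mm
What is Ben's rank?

Sorted (descending): 1312, 1312, 1312, 1237, 1044, 1044, 1044
The 3 values of 1312 occupy positions 1–3 → each gets rank 1.
The 3 values of 1044 occupy positions 5–7 → each gets rank 5.
Ben has value 1237 mm → rank 4.

4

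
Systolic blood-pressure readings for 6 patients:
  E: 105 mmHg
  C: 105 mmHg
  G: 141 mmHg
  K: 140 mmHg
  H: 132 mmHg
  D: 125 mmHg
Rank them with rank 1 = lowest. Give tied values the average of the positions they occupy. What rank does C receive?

1.5

Sorted (ascending): 105, 105, 125, 132, 140, 141
The 2 values of 105 occupy positions 1–2 → average rank (1+2)/2 = 1.5.
C has value 105 mmHg → rank 1.5.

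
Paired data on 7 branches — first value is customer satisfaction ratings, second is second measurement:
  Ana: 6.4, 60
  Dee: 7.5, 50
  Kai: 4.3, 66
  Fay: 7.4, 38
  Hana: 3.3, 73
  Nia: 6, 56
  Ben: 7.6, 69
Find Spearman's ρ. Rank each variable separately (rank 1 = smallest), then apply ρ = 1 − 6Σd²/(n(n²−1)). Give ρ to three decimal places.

Ranks of variable 1: 4, 6, 2, 5, 1, 3, 7
Ranks of variable 2: 4, 2, 5, 1, 7, 3, 6
d = r₁ − r₂: 0, 4, -3, 4, -6, 0, 1
d²: 0, 16, 9, 16, 36, 0, 1; Σd² = 78
ρ = 1 − 6·78/(7·48) = 1 − 468/336 = -0.393

-0.393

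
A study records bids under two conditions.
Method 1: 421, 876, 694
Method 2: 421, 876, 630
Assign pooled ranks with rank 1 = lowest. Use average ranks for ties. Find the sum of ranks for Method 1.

Sorted (ascending): 421, 421, 630, 694, 876, 876
The 2 values of 421 occupy positions 1–2 → average rank (1+2)/2 = 1.5.
The 2 values of 876 occupy positions 5–6 → average rank (5+6)/2 = 5.5.
Method 1 values → pooled ranks: 421→1.5, 876→5.5, 694→4
Rank sum = 1.5 + 5.5 + 4 = 11

11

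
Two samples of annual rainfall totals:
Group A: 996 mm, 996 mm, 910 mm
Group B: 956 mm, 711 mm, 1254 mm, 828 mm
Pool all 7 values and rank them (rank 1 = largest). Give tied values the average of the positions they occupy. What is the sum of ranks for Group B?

18

Sorted (descending): 1254, 996, 996, 956, 910, 828, 711
The 2 values of 996 occupy positions 2–3 → average rank (2+3)/2 = 2.5.
Group B values → pooled ranks: 956→4, 711→7, 1254→1, 828→6
Rank sum = 4 + 7 + 1 + 6 = 18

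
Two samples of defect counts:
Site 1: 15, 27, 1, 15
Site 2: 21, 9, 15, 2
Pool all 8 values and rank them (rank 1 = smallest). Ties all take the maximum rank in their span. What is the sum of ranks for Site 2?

18

Sorted (ascending): 1, 2, 9, 15, 15, 15, 21, 27
The 3 values of 15 occupy positions 4–6 → each gets rank 6.
Site 2 values → pooled ranks: 21→7, 9→3, 15→6, 2→2
Rank sum = 7 + 3 + 6 + 2 = 18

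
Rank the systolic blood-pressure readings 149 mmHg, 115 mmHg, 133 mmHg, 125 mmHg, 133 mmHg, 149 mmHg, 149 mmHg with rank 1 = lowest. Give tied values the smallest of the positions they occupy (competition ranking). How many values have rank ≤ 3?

4

Sorted (ascending): 115, 125, 133, 133, 149, 149, 149
The 2 values of 133 occupy positions 3–4 → each gets rank 3.
The 3 values of 149 occupy positions 5–7 → each gets rank 5.
Ranks ≤ 3: {1, 2, 3, 3} → 4 values.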